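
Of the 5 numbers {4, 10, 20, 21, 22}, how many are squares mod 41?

(4/41) = +1 → QR.
(10/41) = +1 → QR.
(20/41) = +1 → QR.
(21/41) = +1 → QR.
(22/41) = -1 → non-residue.
Total quadratic residues among the 5: 4.

4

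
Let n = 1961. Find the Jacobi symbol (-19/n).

First reduce: -19 ≡ 1942 (mod 1961).
Pull out 2: since 1961 ≡ 1 (mod 8), (2/1961) = +1.
Reciprocity: 971 ≡ 3 and 1961 ≡ 1 (mod 4), so (971/1961) = +(1961/971).
Reduce top mod 971: now compute (19/971).
Reciprocity: 19 ≡ 3 and 971 ≡ 3 (mod 4), so (19/971) = −(971/19).
Reduce top mod 19: now compute (2/19).
Pull out 2: since 19 ≡ 3 (mod 8), (2/19) = -1.
Reached (1/19) = 1. Collecting the sign flips along the way, the symbol is +1.

1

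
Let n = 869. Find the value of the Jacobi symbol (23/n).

Reciprocity: 23 ≡ 3 and 869 ≡ 1 (mod 4), so (23/869) = +(869/23).
Reduce top mod 23: now compute (18/23).
Pull out 2: since 23 ≡ 7 (mod 8), (2/23) = +1.
Reciprocity: 9 ≡ 1 and 23 ≡ 3 (mod 4), so (9/23) = +(23/9).
Reduce top mod 9: now compute (5/9).
Reciprocity: 5 ≡ 1 and 9 ≡ 1 (mod 4), so (5/9) = +(9/5).
Reduce top mod 5: now compute (4/5).
Pull out 2^2: since 5 ≡ 5 (mod 8), (2/5) = -1, so (2/5)^2 = +1.
Reached (1/5) = 1. Collecting the sign flips along the way, the symbol is +1.

1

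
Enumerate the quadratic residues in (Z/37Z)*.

Square k = 1,…,18 (k and 37−k give the same square):
1²=1, 2²=4, 3²=9, 4²=16, 5²=25, 6²=36, 7²≡12, 8²≡27, 9²≡7, 10²≡26, 11²≡10, 12²≡33, 13²≡21, 14²≡11, 15²≡3, 16²≡34, 17²≡30, 18²≡28 (mod 37).
So the quadratic residues mod 37 are {1, 3, 4, 7, 9, 10, 11, 12, 16, 21, 25, 26, 27, 28, 30, 33, 34, 36}.

1, 3, 4, 7, 9, 10, 11, 12, 16, 21, 25, 26, 27, 28, 30, 33, 34, 36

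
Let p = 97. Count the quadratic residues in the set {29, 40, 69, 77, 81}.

(29/97) = -1 → non-residue.
(40/97) = -1 → non-residue.
(69/97) = -1 → non-residue.
(77/97) = -1 → non-residue.
(81/97) = +1 → QR.
Total quadratic residues among the 5: 1.

1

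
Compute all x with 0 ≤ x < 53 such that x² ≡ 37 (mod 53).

53 ≡ 1 (mod 4), so we find a root by search.
Trying successive values, 14² = 196 ≡ 37 (mod 53). The other root is 53 − 14 = 39.

14, 39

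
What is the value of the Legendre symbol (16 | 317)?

1

Euler's criterion: (16/317) ≡ 16^158 (mod 317).
16^2 ≡ 256 (mod 317)
16^4 ≡ 234 (mod 317)
16^8 ≡ 232 (mod 317)
16^16 ≡ 251 (mod 317)
16^32 ≡ 235 (mod 317)
16^64 ≡ 67 (mod 317)
16^128 ≡ 51 (mod 317)
16^158 = 16^(128+16+8+4+2) ≡ 1 (mod 317).
Result is 1, so (16/317) = 1.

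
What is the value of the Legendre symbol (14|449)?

Pull out 2: since 449 ≡ 1 (mod 8), (2/449) = +1.
Reciprocity: 7 ≡ 3 and 449 ≡ 1 (mod 4), so (7/449) = +(449/7).
Reduce top mod 7: now compute (1/7).
Reached (1/7) = 1. Collecting the sign flips along the way, the symbol is +1.

1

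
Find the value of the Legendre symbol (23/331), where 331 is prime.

-1

Euler's criterion: (23/331) ≡ 23^165 (mod 331).
23^2 ≡ 198 (mod 331)
23^4 ≡ 146 (mod 331)
23^8 ≡ 132 (mod 331)
23^16 ≡ 212 (mod 331)
23^32 ≡ 259 (mod 331)
23^64 ≡ 219 (mod 331)
23^128 ≡ 297 (mod 331)
23^165 = 23^(128+32+4+1) ≡ 330 (mod 331).
Result is 330 ≡ −1, so (23/331) = −1.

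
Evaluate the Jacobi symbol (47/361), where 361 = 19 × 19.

Reciprocity: 47 ≡ 3 and 361 ≡ 1 (mod 4), so (47/361) = +(361/47).
Reduce top mod 47: now compute (32/47).
Pull out 2^5: since 47 ≡ 7 (mod 8), (2/47) = +1, so (2/47)^5 = +1.
Reached (1/47) = 1. Collecting the sign flips along the way, the symbol is +1.

1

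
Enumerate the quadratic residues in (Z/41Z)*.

1 2 4 5 8 9 10 16 18 20 21 23 25 31 32 33 36 37 39 40

Square k = 1,…,20 (k and 41−k give the same square):
1²=1, 2²=4, 3²=9, 4²=16, 5²=25, 6²=36, 7²≡8, 8²≡23, 9²≡40, 10²≡18, 11²≡39, 12²≡21, 13²≡5, 14²≡32, 15²≡20, 16²≡10, 17²≡2, 18²≡37, 19²≡33, 20²≡31 (mod 41).
So the quadratic residues mod 41 are {1, 2, 4, 5, 8, 9, 10, 16, 18, 20, 21, 23, 25, 31, 32, 33, 36, 37, 39, 40}.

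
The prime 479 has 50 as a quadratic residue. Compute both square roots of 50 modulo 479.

23, 456

Since 479 ≡ 3 (mod 4), a square root of 50 is 50^((479+1)/4) = 50^120 mod 479.
Repeated squaring: 50^2≡105, 50^4≡8, 50^8≡64, 50^16≡264, 50^32≡241, 50^64≡122 (mod 479).
50^120 = 50^(64+32+16+8) ≡ 23 (mod 479).
Check: 23² = 529 ≡ 50 (mod 479). The two roots are 23 and 456.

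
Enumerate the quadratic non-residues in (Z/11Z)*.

2,6,7,8,10

Square k = 1,…,5 (k and 11−k give the same square):
1²=1, 2²=4, 3²=9, 4²≡5, 5²≡3 (mod 11).
The residues are {1, 3, 4, 5, 9}; the non-residues are the remaining 5 nonzero classes.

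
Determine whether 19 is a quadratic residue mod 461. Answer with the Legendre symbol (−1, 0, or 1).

1

Reciprocity: 19 ≡ 3 and 461 ≡ 1 (mod 4), so (19/461) = +(461/19).
Reduce top mod 19: now compute (5/19).
Reciprocity: 5 ≡ 1 and 19 ≡ 3 (mod 4), so (5/19) = +(19/5).
Reduce top mod 5: now compute (4/5).
Pull out 2^2: since 5 ≡ 5 (mod 8), (2/5) = -1, so (2/5)^2 = +1.
Reached (1/5) = 1. Collecting the sign flips along the way, the symbol is +1.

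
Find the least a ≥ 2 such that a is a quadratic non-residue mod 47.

(2/47) = +1, so 2 is a residue.
(3/47) = +1, so 3 is a residue.
(4/47) = +1, so 4 is a residue.
(5/47) = −1, so 5 is the smallest positive non-residue mod 47.

5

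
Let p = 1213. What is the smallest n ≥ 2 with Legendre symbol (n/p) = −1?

(2/1213) = −1, so 2 is the smallest positive non-residue mod 1213.

2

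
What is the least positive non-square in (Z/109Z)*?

2

(2/109) = −1, so 2 is the smallest positive non-residue mod 109.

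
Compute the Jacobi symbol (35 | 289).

1

Reciprocity: 35 ≡ 3 and 289 ≡ 1 (mod 4), so (35/289) = +(289/35).
Reduce top mod 35: now compute (9/35).
Reciprocity: 9 ≡ 1 and 35 ≡ 3 (mod 4), so (9/35) = +(35/9).
Reduce top mod 9: now compute (8/9).
Pull out 2^3: since 9 ≡ 1 (mod 8), (2/9) = +1, so (2/9)^3 = +1.
Reached (1/9) = 1. Collecting the sign flips along the way, the symbol is +1.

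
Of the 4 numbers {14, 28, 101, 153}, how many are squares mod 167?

(14/167) = +1 → QR.
(28/167) = +1 → QR.
(101/167) = -1 → non-residue.
(153/167) = -1 → non-residue.
Total quadratic residues among the 4: 2.

2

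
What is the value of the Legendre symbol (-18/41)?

First reduce: -18 ≡ 23 (mod 41).
Reciprocity: 23 ≡ 3 and 41 ≡ 1 (mod 4), so (23/41) = +(41/23).
Reduce top mod 23: now compute (18/23).
Pull out 2: since 23 ≡ 7 (mod 8), (2/23) = +1.
Reciprocity: 9 ≡ 1 and 23 ≡ 3 (mod 4), so (9/23) = +(23/9).
Reduce top mod 9: now compute (5/9).
Reciprocity: 5 ≡ 1 and 9 ≡ 1 (mod 4), so (5/9) = +(9/5).
Reduce top mod 5: now compute (4/5).
Pull out 2^2: since 5 ≡ 5 (mod 8), (2/5) = -1, so (2/5)^2 = +1.
Reached (1/5) = 1. Collecting the sign flips along the way, the symbol is +1.

1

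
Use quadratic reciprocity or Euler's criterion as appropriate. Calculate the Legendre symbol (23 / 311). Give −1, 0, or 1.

-1

Reciprocity: 23 ≡ 3 and 311 ≡ 3 (mod 4), so (23/311) = −(311/23).
Reduce top mod 23: now compute (12/23).
Pull out 2^2: since 23 ≡ 7 (mod 8), (2/23) = +1, so (2/23)^2 = +1.
Reciprocity: 3 ≡ 3 and 23 ≡ 3 (mod 4), so (3/23) = −(23/3).
Reduce top mod 3: now compute (2/3).
Pull out 2: since 3 ≡ 3 (mod 8), (2/3) = -1.
Reached (1/3) = 1. Collecting the sign flips along the way, the symbol is -1.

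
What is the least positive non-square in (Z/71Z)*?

(2/71) = +1, so 2 is a residue.
(3/71) = +1, so 3 is a residue.
(4/71) = +1, so 4 is a residue.
(5/71) = +1, so 5 is a residue.
(6/71) = +1, so 6 is a residue.
(7/71) = −1, so 7 is the smallest positive non-residue mod 71.

7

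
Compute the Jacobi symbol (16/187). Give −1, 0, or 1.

1

Pull out 2^4: since 187 ≡ 3 (mod 8), (2/187) = -1, so (2/187)^4 = +1.
Reached (1/187) = 1. Collecting the sign flips along the way, the symbol is +1.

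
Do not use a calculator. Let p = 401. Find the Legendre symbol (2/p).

1

Euler's criterion: (2/401) ≡ 2^200 (mod 401).
2^2 ≡ 4 (mod 401)
2^4 ≡ 16 (mod 401)
2^8 ≡ 256 (mod 401)
2^16 ≡ 173 (mod 401)
2^32 ≡ 255 (mod 401)
2^64 ≡ 63 (mod 401)
2^128 ≡ 360 (mod 401)
2^200 = 2^(128+64+8) ≡ 1 (mod 401).
Result is 1, so (2/401) = 1.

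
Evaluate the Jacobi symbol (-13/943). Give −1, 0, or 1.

First reduce: -13 ≡ 930 (mod 943).
Pull out 2: since 943 ≡ 7 (mod 8), (2/943) = +1.
Reciprocity: 465 ≡ 1 and 943 ≡ 3 (mod 4), so (465/943) = +(943/465).
Reduce top mod 465: now compute (13/465).
Reciprocity: 13 ≡ 1 and 465 ≡ 1 (mod 4), so (13/465) = +(465/13).
Reduce top mod 13: now compute (10/13).
Pull out 2: since 13 ≡ 5 (mod 8), (2/13) = -1.
Reciprocity: 5 ≡ 1 and 13 ≡ 1 (mod 4), so (5/13) = +(13/5).
Reduce top mod 5: now compute (3/5).
Reciprocity: 3 ≡ 3 and 5 ≡ 1 (mod 4), so (3/5) = +(5/3).
Reduce top mod 3: now compute (2/3).
Pull out 2: since 3 ≡ 3 (mod 8), (2/3) = -1.
Reached (1/3) = 1. Collecting the sign flips along the way, the symbol is +1.

1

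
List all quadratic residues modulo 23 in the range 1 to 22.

Square k = 1,…,11 (k and 23−k give the same square):
1²=1, 2²=4, 3²=9, 4²=16, 5²≡2, 6²≡13, 7²≡3, 8²≡18, 9²≡12, 10²≡8, 11²≡6 (mod 23).
So the quadratic residues mod 23 are {1, 2, 3, 4, 6, 8, 9, 12, 13, 16, 18}.

1, 2, 3, 4, 6, 8, 9, 12, 13, 16, 18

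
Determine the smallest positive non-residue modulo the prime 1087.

3

(2/1087) = +1, so 2 is a residue.
(3/1087) = −1, so 3 is the smallest positive non-residue mod 1087.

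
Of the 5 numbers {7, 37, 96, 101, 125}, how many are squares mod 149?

4

(7/149) = +1 → QR.
(37/149) = +1 → QR.
(96/149) = +1 → QR.
(101/149) = -1 → non-residue.
(125/149) = +1 → QR.
Total quadratic residues among the 5: 4.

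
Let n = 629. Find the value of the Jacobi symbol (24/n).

Pull out 2^3: since 629 ≡ 5 (mod 8), (2/629) = -1, so (2/629)^3 = -1.
Reciprocity: 3 ≡ 3 and 629 ≡ 1 (mod 4), so (3/629) = +(629/3).
Reduce top mod 3: now compute (2/3).
Pull out 2: since 3 ≡ 3 (mod 8), (2/3) = -1.
Reached (1/3) = 1. Collecting the sign flips along the way, the symbol is +1.

1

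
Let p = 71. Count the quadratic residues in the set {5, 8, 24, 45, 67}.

4

(5/71) = +1 → QR.
(8/71) = +1 → QR.
(24/71) = +1 → QR.
(45/71) = +1 → QR.
(67/71) = -1 → non-residue.
Total quadratic residues among the 5: 4.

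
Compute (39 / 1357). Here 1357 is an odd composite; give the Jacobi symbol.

-1

Reciprocity: 39 ≡ 3 and 1357 ≡ 1 (mod 4), so (39/1357) = +(1357/39).
Reduce top mod 39: now compute (31/39).
Reciprocity: 31 ≡ 3 and 39 ≡ 3 (mod 4), so (31/39) = −(39/31).
Reduce top mod 31: now compute (8/31).
Pull out 2^3: since 31 ≡ 7 (mod 8), (2/31) = +1, so (2/31)^3 = +1.
Reached (1/31) = 1. Collecting the sign flips along the way, the symbol is -1.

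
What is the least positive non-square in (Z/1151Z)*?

(2/1151) = +1, so 2 is a residue.
(3/1151) = +1, so 3 is a residue.
(4/1151) = +1, so 4 is a residue.
(5/1151) = +1, so 5 is a residue.
(6/1151) = +1, so 6 is a residue.
(7/1151) = +1, so 7 is a residue.
(8/1151) = +1, so 8 is a residue.
(9/1151) = +1, so 9 is a residue.
(10/1151) = +1, so 10 is a residue.
(11/1151) = +1, so 11 is a residue.
(12/1151) = +1, so 12 is a residue.
(13/1151) = −1, so 13 is the smallest positive non-residue mod 1151.

13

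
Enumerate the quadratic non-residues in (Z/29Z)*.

Square k = 1,…,14 (k and 29−k give the same square):
1²=1, 2²=4, 3²=9, 4²=16, 5²=25, 6²≡7, 7²≡20, 8²≡6, 9²≡23, 10²≡13, 11²≡5, 12²≡28, 13²≡24, 14²≡22 (mod 29).
The residues are {1, 4, 5, 6, 7, 9, 13, 16, 20, 22, 23, 24, 25, 28}; the non-residues are the remaining 14 nonzero classes.

2 3 8 10 11 12 14 15 17 18 19 21 26 27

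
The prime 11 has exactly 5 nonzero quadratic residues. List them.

1, 3, 4, 5, 9

Square k = 1,…,5 (k and 11−k give the same square):
1²=1, 2²=4, 3²=9, 4²≡5, 5²≡3 (mod 11).
So the quadratic residues mod 11 are {1, 3, 4, 5, 9}.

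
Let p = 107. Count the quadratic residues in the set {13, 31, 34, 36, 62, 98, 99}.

(13/107) = +1 → QR.
(31/107) = -1 → non-residue.
(34/107) = +1 → QR.
(36/107) = +1 → QR.
(62/107) = +1 → QR.
(98/107) = -1 → non-residue.
(99/107) = +1 → QR.
Total quadratic residues among the 7: 5.

5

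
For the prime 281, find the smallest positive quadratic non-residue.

3

(2/281) = +1, so 2 is a residue.
(3/281) = −1, so 3 is the smallest positive non-residue mod 281.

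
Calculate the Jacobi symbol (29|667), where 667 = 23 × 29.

0

Reciprocity: 29 ≡ 1 and 667 ≡ 3 (mod 4), so (29/667) = +(667/29).
Reduce top mod 29: now compute (0/29).
Top reduces to 0: gcd > 1, so the symbol is 0.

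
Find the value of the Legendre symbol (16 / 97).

Euler's criterion: (16/97) ≡ 16^48 (mod 97).
16^2 ≡ 62 (mod 97)
16^4 ≡ 61 (mod 97)
16^8 ≡ 35 (mod 97)
16^16 ≡ 61 (mod 97)
16^32 ≡ 35 (mod 97)
16^48 = 16^(32+16) ≡ 1 (mod 97).
Result is 1, so (16/97) = 1.

1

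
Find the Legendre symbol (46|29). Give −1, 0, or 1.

First reduce: 46 ≡ 17 (mod 29).
Reciprocity: 17 ≡ 1 and 29 ≡ 1 (mod 4), so (17/29) = +(29/17).
Reduce top mod 17: now compute (12/17).
Pull out 2^2: since 17 ≡ 1 (mod 8), (2/17) = +1, so (2/17)^2 = +1.
Reciprocity: 3 ≡ 3 and 17 ≡ 1 (mod 4), so (3/17) = +(17/3).
Reduce top mod 3: now compute (2/3).
Pull out 2: since 3 ≡ 3 (mod 8), (2/3) = -1.
Reached (1/3) = 1. Collecting the sign flips along the way, the symbol is -1.

-1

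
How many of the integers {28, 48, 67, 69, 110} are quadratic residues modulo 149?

(28/149) = +1 → QR.
(48/149) = -1 → non-residue.
(67/149) = +1 → QR.
(69/149) = +1 → QR.
(110/149) = +1 → QR.
Total quadratic residues among the 5: 4.

4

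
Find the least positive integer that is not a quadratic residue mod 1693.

(2/1693) = −1, so 2 is the smallest positive non-residue mod 1693.

2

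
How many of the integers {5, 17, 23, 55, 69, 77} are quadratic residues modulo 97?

(5/97) = -1 → non-residue.
(17/97) = -1 → non-residue.
(23/97) = -1 → non-residue.
(55/97) = -1 → non-residue.
(69/97) = -1 → non-residue.
(77/97) = -1 → non-residue.
Total quadratic residues among the 6: 0.

0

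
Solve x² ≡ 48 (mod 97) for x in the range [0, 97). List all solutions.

97 ≡ 1 (mod 4), so we find a root by search.
Trying successive values, 40² = 1600 ≡ 48 (mod 97). The other root is 97 − 40 = 57.

40, 57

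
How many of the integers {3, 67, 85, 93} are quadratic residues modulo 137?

(3/137) = -1 → non-residue.
(67/137) = -1 → non-residue.
(85/137) = -1 → non-residue.
(93/137) = +1 → QR.
Total quadratic residues among the 4: 1.

1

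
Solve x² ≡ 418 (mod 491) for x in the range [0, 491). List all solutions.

58, 433

Since 491 ≡ 3 (mod 4), a square root of 418 is 418^((491+1)/4) = 418^123 mod 491.
Repeated squaring: 418^2≡419, 418^4≡274, 418^8≡444, 418^16≡245, 418^32≡123, 418^64≡399 (mod 491).
418^123 = 418^(64+32+16+8+2+1) ≡ 58 (mod 491).
Check: 58² = 3364 ≡ 418 (mod 491). The two roots are 58 and 433.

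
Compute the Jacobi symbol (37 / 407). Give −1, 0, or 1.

0

Reciprocity: 37 ≡ 1 and 407 ≡ 3 (mod 4), so (37/407) = +(407/37).
Reduce top mod 37: now compute (0/37).
Top reduces to 0: gcd > 1, so the symbol is 0.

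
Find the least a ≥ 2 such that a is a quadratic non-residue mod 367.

(2/367) = +1, so 2 is a residue.
(3/367) = −1, so 3 is the smallest positive non-residue mod 367.

3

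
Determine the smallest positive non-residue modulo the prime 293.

(2/293) = −1, so 2 is the smallest positive non-residue mod 293.

2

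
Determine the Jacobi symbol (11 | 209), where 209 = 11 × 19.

0

Reciprocity: 11 ≡ 3 and 209 ≡ 1 (mod 4), so (11/209) = +(209/11).
Reduce top mod 11: now compute (0/11).
Top reduces to 0: gcd > 1, so the symbol is 0.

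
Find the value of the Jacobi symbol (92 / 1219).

0

Pull out 2^2: since 1219 ≡ 3 (mod 8), (2/1219) = -1, so (2/1219)^2 = +1.
Reciprocity: 23 ≡ 3 and 1219 ≡ 3 (mod 4), so (23/1219) = −(1219/23).
Reduce top mod 23: now compute (0/23).
Top reduces to 0: gcd > 1, so the symbol is 0.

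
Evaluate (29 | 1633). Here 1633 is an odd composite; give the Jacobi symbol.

Reciprocity: 29 ≡ 1 and 1633 ≡ 1 (mod 4), so (29/1633) = +(1633/29).
Reduce top mod 29: now compute (9/29).
Reciprocity: 9 ≡ 1 and 29 ≡ 1 (mod 4), so (9/29) = +(29/9).
Reduce top mod 9: now compute (2/9).
Pull out 2: since 9 ≡ 1 (mod 8), (2/9) = +1.
Reached (1/9) = 1. Collecting the sign flips along the way, the symbol is +1.

1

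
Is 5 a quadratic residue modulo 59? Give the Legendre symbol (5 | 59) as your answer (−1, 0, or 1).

Reciprocity: 5 ≡ 1 and 59 ≡ 3 (mod 4), so (5/59) = +(59/5).
Reduce top mod 5: now compute (4/5).
Pull out 2^2: since 5 ≡ 5 (mod 8), (2/5) = -1, so (2/5)^2 = +1.
Reached (1/5) = 1. Collecting the sign flips along the way, the symbol is +1.

1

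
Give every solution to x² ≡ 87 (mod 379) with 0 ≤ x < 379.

Since 379 ≡ 3 (mod 4), a square root of 87 is 87^((379+1)/4) = 87^95 mod 379.
Repeated squaring: 87^2≡368, 87^4≡121, 87^8≡239, 87^16≡271, 87^32≡294, 87^64≡24 (mod 379).
87^95 = 87^(64+16+8+4+2+1) ≡ 251 (mod 379).
Check: 251² = 63001 ≡ 87 (mod 379). The two roots are 128 and 251.

128, 251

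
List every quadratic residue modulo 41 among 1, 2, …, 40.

Square k = 1,…,20 (k and 41−k give the same square):
1²=1, 2²=4, 3²=9, 4²=16, 5²=25, 6²=36, 7²≡8, 8²≡23, 9²≡40, 10²≡18, 11²≡39, 12²≡21, 13²≡5, 14²≡32, 15²≡20, 16²≡10, 17²≡2, 18²≡37, 19²≡33, 20²≡31 (mod 41).
So the quadratic residues mod 41 are {1, 2, 4, 5, 8, 9, 10, 16, 18, 20, 21, 23, 25, 31, 32, 33, 36, 37, 39, 40}.

1,2,4,5,8,9,10,16,18,20,21,23,25,31,32,33,36,37,39,40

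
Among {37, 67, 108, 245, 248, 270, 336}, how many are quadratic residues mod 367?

4

(37/367) = +1 → QR.
(67/367) = +1 → QR.
(108/367) = -1 → non-residue.
(245/367) = -1 → non-residue.
(248/367) = +1 → QR.
(270/367) = +1 → QR.
(336/367) = -1 → non-residue.
Total quadratic residues among the 7: 4.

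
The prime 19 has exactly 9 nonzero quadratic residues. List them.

1 4 5 6 7 9 11 16 17

Square k = 1,…,9 (k and 19−k give the same square):
1²=1, 2²=4, 3²=9, 4²=16, 5²≡6, 6²≡17, 7²≡11, 8²≡7, 9²≡5 (mod 19).
So the quadratic residues mod 19 are {1, 4, 5, 6, 7, 9, 11, 16, 17}.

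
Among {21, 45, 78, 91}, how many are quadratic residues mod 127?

(21/127) = +1 → QR.
(45/127) = -1 → non-residue.
(78/127) = -1 → non-residue.
(91/127) = -1 → non-residue.
Total quadratic residues among the 4: 1.

1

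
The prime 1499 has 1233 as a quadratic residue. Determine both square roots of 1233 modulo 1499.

Since 1499 ≡ 3 (mod 4), a square root of 1233 is 1233^((1499+1)/4) = 1233^375 mod 1499.
Repeated squaring: 1233^2≡303, 1233^4≡370, 1233^8≡491, 1233^16≡1241, 1233^32≡608, 1233^64≡910, 1233^128≡652, 1233^256≡887 (mod 1499).
1233^375 = 1233^(256+64+32+16+4+2+1) ≡ 1384 (mod 1499).
Check: 1384² = 1915456 ≡ 1233 (mod 1499). The two roots are 115 and 1384.

115, 1384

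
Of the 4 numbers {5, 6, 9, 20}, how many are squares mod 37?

1

(5/37) = -1 → non-residue.
(6/37) = -1 → non-residue.
(9/37) = +1 → QR.
(20/37) = -1 → non-residue.
Total quadratic residues among the 4: 1.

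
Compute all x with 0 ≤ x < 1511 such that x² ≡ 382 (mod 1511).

600, 911

Since 1511 ≡ 3 (mod 4), a square root of 382 is 382^((1511+1)/4) = 382^378 mod 1511.
Repeated squaring: 382^2≡868, 382^4≡946, 382^8≡404, 382^16≡28, 382^32≡784, 382^64≡1190, 382^128≡293, 382^256≡1233 (mod 1511).
382^378 = 382^(256+64+32+16+8+2) ≡ 600 (mod 1511).
Check: 600² = 360000 ≡ 382 (mod 1511). The two roots are 600 and 911.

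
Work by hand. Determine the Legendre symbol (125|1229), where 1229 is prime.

Reciprocity: 125 ≡ 1 and 1229 ≡ 1 (mod 4), so (125/1229) = +(1229/125).
Reduce top mod 125: now compute (104/125).
Pull out 2^3: since 125 ≡ 5 (mod 8), (2/125) = -1, so (2/125)^3 = -1.
Reciprocity: 13 ≡ 1 and 125 ≡ 1 (mod 4), so (13/125) = +(125/13).
Reduce top mod 13: now compute (8/13).
Pull out 2^3: since 13 ≡ 5 (mod 8), (2/13) = -1, so (2/13)^3 = -1.
Reached (1/13) = 1. Collecting the sign flips along the way, the symbol is +1.

1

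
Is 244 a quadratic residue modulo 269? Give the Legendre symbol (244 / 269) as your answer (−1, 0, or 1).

Pull out 2^2: since 269 ≡ 5 (mod 8), (2/269) = -1, so (2/269)^2 = +1.
Reciprocity: 61 ≡ 1 and 269 ≡ 1 (mod 4), so (61/269) = +(269/61).
Reduce top mod 61: now compute (25/61).
Reciprocity: 25 ≡ 1 and 61 ≡ 1 (mod 4), so (25/61) = +(61/25).
Reduce top mod 25: now compute (11/25).
Reciprocity: 11 ≡ 3 and 25 ≡ 1 (mod 4), so (11/25) = +(25/11).
Reduce top mod 11: now compute (3/11).
Reciprocity: 3 ≡ 3 and 11 ≡ 3 (mod 4), so (3/11) = −(11/3).
Reduce top mod 3: now compute (2/3).
Pull out 2: since 3 ≡ 3 (mod 8), (2/3) = -1.
Reached (1/3) = 1. Collecting the sign flips along the way, the symbol is +1.

1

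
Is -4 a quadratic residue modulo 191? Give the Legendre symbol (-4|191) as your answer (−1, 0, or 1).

-1

First reduce: -4 ≡ 187 (mod 191).
Reciprocity: 187 ≡ 3 and 191 ≡ 3 (mod 4), so (187/191) = −(191/187).
Reduce top mod 187: now compute (4/187).
Pull out 2^2: since 187 ≡ 3 (mod 8), (2/187) = -1, so (2/187)^2 = +1.
Reached (1/187) = 1. Collecting the sign flips along the way, the symbol is -1.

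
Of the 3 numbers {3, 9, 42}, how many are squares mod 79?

(3/79) = -1 → non-residue.
(9/79) = +1 → QR.
(42/79) = +1 → QR.
Total quadratic residues among the 3: 2.

2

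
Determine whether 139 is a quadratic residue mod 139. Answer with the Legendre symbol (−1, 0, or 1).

First reduce: 139 ≡ 0 (mod 139).
Top reduces to 0: gcd > 1, so the symbol is 0.

0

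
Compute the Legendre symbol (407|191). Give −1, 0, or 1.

1

Euler's criterion: (407/191) ≡ 25^95 (mod 191).
25^2 ≡ 52 (mod 191)
25^4 ≡ 30 (mod 191)
25^8 ≡ 136 (mod 191)
25^16 ≡ 160 (mod 191)
25^32 ≡ 6 (mod 191)
25^64 ≡ 36 (mod 191)
25^95 = 25^(64+16+8+4+2+1) ≡ 1 (mod 191).
Result is 1, so (407/191) = 1.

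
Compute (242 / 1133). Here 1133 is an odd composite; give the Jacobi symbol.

0

Pull out 2: since 1133 ≡ 5 (mod 8), (2/1133) = -1.
Reciprocity: 121 ≡ 1 and 1133 ≡ 1 (mod 4), so (121/1133) = +(1133/121).
Reduce top mod 121: now compute (44/121).
Pull out 2^2: since 121 ≡ 1 (mod 8), (2/121) = +1, so (2/121)^2 = +1.
Reciprocity: 11 ≡ 3 and 121 ≡ 1 (mod 4), so (11/121) = +(121/11).
Reduce top mod 11: now compute (0/11).
Top reduces to 0: gcd > 1, so the symbol is 0.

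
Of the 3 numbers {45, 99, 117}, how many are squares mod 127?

(45/127) = -1 → non-residue.
(99/127) = +1 → QR.
(117/127) = +1 → QR.
Total quadratic residues among the 3: 2.

2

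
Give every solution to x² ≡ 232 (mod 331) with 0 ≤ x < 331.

35, 296

Since 331 ≡ 3 (mod 4), a square root of 232 is 232^((331+1)/4) = 232^83 mod 331.
Repeated squaring: 232^2≡202, 232^4≡91, 232^8≡6, 232^16≡36, 232^32≡303, 232^64≡122 (mod 331).
232^83 = 232^(64+16+2+1) ≡ 296 (mod 331).
Check: 296² = 87616 ≡ 232 (mod 331). The two roots are 35 and 296.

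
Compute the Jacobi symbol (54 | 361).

1

Pull out 2: since 361 ≡ 1 (mod 8), (2/361) = +1.
Reciprocity: 27 ≡ 3 and 361 ≡ 1 (mod 4), so (27/361) = +(361/27).
Reduce top mod 27: now compute (10/27).
Pull out 2: since 27 ≡ 3 (mod 8), (2/27) = -1.
Reciprocity: 5 ≡ 1 and 27 ≡ 3 (mod 4), so (5/27) = +(27/5).
Reduce top mod 5: now compute (2/5).
Pull out 2: since 5 ≡ 5 (mod 8), (2/5) = -1.
Reached (1/5) = 1. Collecting the sign flips along the way, the symbol is +1.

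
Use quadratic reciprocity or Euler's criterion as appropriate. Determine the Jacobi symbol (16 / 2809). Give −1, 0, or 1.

1

Pull out 2^4: since 2809 ≡ 1 (mod 8), (2/2809) = +1, so (2/2809)^4 = +1.
Reached (1/2809) = 1. Collecting the sign flips along the way, the symbol is +1.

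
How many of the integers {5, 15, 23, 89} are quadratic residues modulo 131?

3

(5/131) = +1 → QR.
(15/131) = +1 → QR.
(23/131) = -1 → non-residue.
(89/131) = +1 → QR.
Total quadratic residues among the 4: 3.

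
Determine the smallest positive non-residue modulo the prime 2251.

2

(2/2251) = −1, so 2 is the smallest positive non-residue mod 2251.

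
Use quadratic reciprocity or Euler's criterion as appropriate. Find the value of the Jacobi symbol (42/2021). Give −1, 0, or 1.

-1

Pull out 2: since 2021 ≡ 5 (mod 8), (2/2021) = -1.
Reciprocity: 21 ≡ 1 and 2021 ≡ 1 (mod 4), so (21/2021) = +(2021/21).
Reduce top mod 21: now compute (5/21).
Reciprocity: 5 ≡ 1 and 21 ≡ 1 (mod 4), so (5/21) = +(21/5).
Reduce top mod 5: now compute (1/5).
Reached (1/5) = 1. Collecting the sign flips along the way, the symbol is -1.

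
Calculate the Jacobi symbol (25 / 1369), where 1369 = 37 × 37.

1

Reciprocity: 25 ≡ 1 and 1369 ≡ 1 (mod 4), so (25/1369) = +(1369/25).
Reduce top mod 25: now compute (19/25).
Reciprocity: 19 ≡ 3 and 25 ≡ 1 (mod 4), so (19/25) = +(25/19).
Reduce top mod 19: now compute (6/19).
Pull out 2: since 19 ≡ 3 (mod 8), (2/19) = -1.
Reciprocity: 3 ≡ 3 and 19 ≡ 3 (mod 4), so (3/19) = −(19/3).
Reduce top mod 3: now compute (1/3).
Reached (1/3) = 1. Collecting the sign flips along the way, the symbol is +1.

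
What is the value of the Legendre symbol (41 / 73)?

Euler's criterion: (41/73) ≡ 41^36 (mod 73).
41^2 ≡ 2 (mod 73)
41^4 ≡ 4 (mod 73)
41^8 ≡ 16 (mod 73)
41^16 ≡ 37 (mod 73)
41^32 ≡ 55 (mod 73)
41^36 = 41^(32+4) ≡ 1 (mod 73).
Result is 1, so (41/73) = 1.

1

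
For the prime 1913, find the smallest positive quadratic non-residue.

(2/1913) = +1, so 2 is a residue.
(3/1913) = −1, so 3 is the smallest positive non-residue mod 1913.

3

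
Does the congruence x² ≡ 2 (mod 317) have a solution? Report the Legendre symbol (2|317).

-1

Pull out 2: since 317 ≡ 5 (mod 8), (2/317) = -1.
Reached (1/317) = 1. Collecting the sign flips along the way, the symbol is -1.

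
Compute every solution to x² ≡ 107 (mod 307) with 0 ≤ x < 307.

148, 159

Since 307 ≡ 3 (mod 4), a square root of 107 is 107^((307+1)/4) = 107^77 mod 307.
Repeated squaring: 107^2≡90, 107^4≡118, 107^8≡109, 107^16≡215, 107^32≡175, 107^64≡232 (mod 307).
107^77 = 107^(64+8+4+1) ≡ 148 (mod 307).
Check: 148² = 21904 ≡ 107 (mod 307). The two roots are 148 and 159.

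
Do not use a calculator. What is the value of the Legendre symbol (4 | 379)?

Pull out 2^2: since 379 ≡ 3 (mod 8), (2/379) = -1, so (2/379)^2 = +1.
Reached (1/379) = 1. Collecting the sign flips along the way, the symbol is +1.

1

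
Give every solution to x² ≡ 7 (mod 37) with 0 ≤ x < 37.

37 ≡ 1 (mod 4), so we find a root by search.
Trying successive values, 9² = 81 ≡ 7 (mod 37). The other root is 37 − 9 = 28.

9, 28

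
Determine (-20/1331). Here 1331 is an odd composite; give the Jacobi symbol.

First reduce: -20 ≡ 1311 (mod 1331).
Reciprocity: 1311 ≡ 3 and 1331 ≡ 3 (mod 4), so (1311/1331) = −(1331/1311).
Reduce top mod 1311: now compute (20/1311).
Pull out 2^2: since 1311 ≡ 7 (mod 8), (2/1311) = +1, so (2/1311)^2 = +1.
Reciprocity: 5 ≡ 1 and 1311 ≡ 3 (mod 4), so (5/1311) = +(1311/5).
Reduce top mod 5: now compute (1/5).
Reached (1/5) = 1. Collecting the sign flips along the way, the symbol is -1.

-1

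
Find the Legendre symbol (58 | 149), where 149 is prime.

Pull out 2: since 149 ≡ 5 (mod 8), (2/149) = -1.
Reciprocity: 29 ≡ 1 and 149 ≡ 1 (mod 4), so (29/149) = +(149/29).
Reduce top mod 29: now compute (4/29).
Pull out 2^2: since 29 ≡ 5 (mod 8), (2/29) = -1, so (2/29)^2 = +1.
Reached (1/29) = 1. Collecting the sign flips along the way, the symbol is -1.

-1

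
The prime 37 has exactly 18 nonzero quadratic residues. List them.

1 3 4 7 9 10 11 12 16 21 25 26 27 28 30 33 34 36

Square k = 1,…,18 (k and 37−k give the same square):
1²=1, 2²=4, 3²=9, 4²=16, 5²=25, 6²=36, 7²≡12, 8²≡27, 9²≡7, 10²≡26, 11²≡10, 12²≡33, 13²≡21, 14²≡11, 15²≡3, 16²≡34, 17²≡30, 18²≡28 (mod 37).
So the quadratic residues mod 37 are {1, 3, 4, 7, 9, 10, 11, 12, 16, 21, 25, 26, 27, 28, 30, 33, 34, 36}.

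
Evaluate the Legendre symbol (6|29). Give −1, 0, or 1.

Pull out 2: since 29 ≡ 5 (mod 8), (2/29) = -1.
Reciprocity: 3 ≡ 3 and 29 ≡ 1 (mod 4), so (3/29) = +(29/3).
Reduce top mod 3: now compute (2/3).
Pull out 2: since 3 ≡ 3 (mod 8), (2/3) = -1.
Reached (1/3) = 1. Collecting the sign flips along the way, the symbol is +1.

1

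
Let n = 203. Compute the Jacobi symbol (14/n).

Pull out 2: since 203 ≡ 3 (mod 8), (2/203) = -1.
Reciprocity: 7 ≡ 3 and 203 ≡ 3 (mod 4), so (7/203) = −(203/7).
Reduce top mod 7: now compute (0/7).
Top reduces to 0: gcd > 1, so the symbol is 0.

0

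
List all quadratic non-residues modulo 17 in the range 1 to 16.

3,5,6,7,10,11,12,14

Square k = 1,…,8 (k and 17−k give the same square):
1²=1, 2²=4, 3²=9, 4²=16, 5²≡8, 6²≡2, 7²≡15, 8²≡13 (mod 17).
The residues are {1, 2, 4, 8, 9, 13, 15, 16}; the non-residues are the remaining 8 nonzero classes.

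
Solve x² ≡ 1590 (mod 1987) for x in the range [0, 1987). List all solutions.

938, 1049

Since 1987 ≡ 3 (mod 4), a square root of 1590 is 1590^((1987+1)/4) = 1590^497 mod 1987.
Repeated squaring: 1590^2≡636, 1590^4≡1135, 1590^8≡649, 1590^16≡1944, 1590^32≡1849, 1590^64≡1161, 1590^128≡735, 1590^256≡1748 (mod 1987).
1590^497 = 1590^(256+128+64+32+16+1) ≡ 1049 (mod 1987).
Check: 1049² = 1100401 ≡ 1590 (mod 1987). The two roots are 938 and 1049.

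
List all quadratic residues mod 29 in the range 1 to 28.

1, 4, 5, 6, 7, 9, 13, 16, 20, 22, 23, 24, 25, 28

Square k = 1,…,14 (k and 29−k give the same square):
1²=1, 2²=4, 3²=9, 4²=16, 5²=25, 6²≡7, 7²≡20, 8²≡6, 9²≡23, 10²≡13, 11²≡5, 12²≡28, 13²≡24, 14²≡22 (mod 29).
So the quadratic residues mod 29 are {1, 4, 5, 6, 7, 9, 13, 16, 20, 22, 23, 24, 25, 28}.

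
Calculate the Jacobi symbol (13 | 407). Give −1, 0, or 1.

1

Reciprocity: 13 ≡ 1 and 407 ≡ 3 (mod 4), so (13/407) = +(407/13).
Reduce top mod 13: now compute (4/13).
Pull out 2^2: since 13 ≡ 5 (mod 8), (2/13) = -1, so (2/13)^2 = +1.
Reached (1/13) = 1. Collecting the sign flips along the way, the symbol is +1.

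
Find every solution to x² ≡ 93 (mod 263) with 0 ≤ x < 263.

Since 263 ≡ 3 (mod 4), a square root of 93 is 93^((263+1)/4) = 93^66 mod 263.
Repeated squaring: 93^2≡233, 93^4≡111, 93^8≡223, 93^16≡22, 93^32≡221, 93^64≡186 (mod 263).
93^66 = 93^(64+2) ≡ 206 (mod 263).
Check: 206² = 42436 ≡ 93 (mod 263). The two roots are 57 and 206.

57, 206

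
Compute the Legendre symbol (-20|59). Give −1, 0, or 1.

-1

Euler's criterion: (-20/59) ≡ 39^29 (mod 59).
39^2 ≡ 46 (mod 59)
39^4 ≡ 51 (mod 59)
39^8 ≡ 5 (mod 59)
39^16 ≡ 25 (mod 59)
39^29 = 39^(16+8+4+1) ≡ 58 (mod 59).
Result is 58 ≡ −1, so (-20/59) = −1.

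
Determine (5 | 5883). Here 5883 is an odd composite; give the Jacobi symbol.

-1

Reciprocity: 5 ≡ 1 and 5883 ≡ 3 (mod 4), so (5/5883) = +(5883/5).
Reduce top mod 5: now compute (3/5).
Reciprocity: 3 ≡ 3 and 5 ≡ 1 (mod 4), so (3/5) = +(5/3).
Reduce top mod 3: now compute (2/3).
Pull out 2: since 3 ≡ 3 (mod 8), (2/3) = -1.
Reached (1/3) = 1. Collecting the sign flips along the way, the symbol is -1.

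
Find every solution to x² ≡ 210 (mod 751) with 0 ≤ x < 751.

Since 751 ≡ 3 (mod 4), a square root of 210 is 210^((751+1)/4) = 210^188 mod 751.
Repeated squaring: 210^2≡542, 210^4≡123, 210^8≡109, 210^16≡616, 210^32≡201, 210^64≡598, 210^128≡128 (mod 751).
210^188 = 210^(128+32+16+8+4) ≡ 720 (mod 751).
Check: 720² = 518400 ≡ 210 (mod 751). The two roots are 31 and 720.

31, 720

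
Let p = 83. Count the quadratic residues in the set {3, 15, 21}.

2

(3/83) = +1 → QR.
(15/83) = -1 → non-residue.
(21/83) = +1 → QR.
Total quadratic residues among the 3: 2.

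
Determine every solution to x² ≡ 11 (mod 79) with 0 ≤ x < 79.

13, 66

Since 79 ≡ 3 (mod 4), a square root of 11 is 11^((79+1)/4) = 11^20 mod 79.
Repeated squaring: 11^2≡42, 11^4≡26, 11^8≡44, 11^16≡40 (mod 79).
11^20 = 11^(16+4) ≡ 13 (mod 79).
Check: 13² = 169 ≡ 11 (mod 79). The two roots are 13 and 66.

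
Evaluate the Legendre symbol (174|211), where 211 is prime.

-1

Pull out 2: since 211 ≡ 3 (mod 8), (2/211) = -1.
Reciprocity: 87 ≡ 3 and 211 ≡ 3 (mod 4), so (87/211) = −(211/87).
Reduce top mod 87: now compute (37/87).
Reciprocity: 37 ≡ 1 and 87 ≡ 3 (mod 4), so (37/87) = +(87/37).
Reduce top mod 37: now compute (13/37).
Reciprocity: 13 ≡ 1 and 37 ≡ 1 (mod 4), so (13/37) = +(37/13).
Reduce top mod 13: now compute (11/13).
Reciprocity: 11 ≡ 3 and 13 ≡ 1 (mod 4), so (11/13) = +(13/11).
Reduce top mod 11: now compute (2/11).
Pull out 2: since 11 ≡ 3 (mod 8), (2/11) = -1.
Reached (1/11) = 1. Collecting the sign flips along the way, the symbol is -1.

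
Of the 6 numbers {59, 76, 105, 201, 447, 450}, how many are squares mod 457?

(59/457) = -1 → non-residue.
(76/457) = +1 → QR.
(105/457) = -1 → non-residue.
(201/457) = +1 → QR.
(447/457) = -1 → non-residue.
(450/457) = +1 → QR.
Total quadratic residues among the 6: 3.

3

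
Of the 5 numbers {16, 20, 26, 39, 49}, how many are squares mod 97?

2

(16/97) = +1 → QR.
(20/97) = -1 → non-residue.
(26/97) = -1 → non-residue.
(39/97) = -1 → non-residue.
(49/97) = +1 → QR.
Total quadratic residues among the 5: 2.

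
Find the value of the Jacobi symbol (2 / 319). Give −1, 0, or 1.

Pull out 2: since 319 ≡ 7 (mod 8), (2/319) = +1.
Reached (1/319) = 1. Collecting the sign flips along the way, the symbol is +1.

1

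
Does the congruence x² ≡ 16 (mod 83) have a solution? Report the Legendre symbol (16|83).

1

Euler's criterion: (16/83) ≡ 16^41 (mod 83).
16^2 ≡ 7 (mod 83)
16^4 ≡ 49 (mod 83)
16^8 ≡ 77 (mod 83)
16^16 ≡ 36 (mod 83)
16^32 ≡ 51 (mod 83)
16^41 = 16^(32+8+1) ≡ 1 (mod 83).
Result is 1, so (16/83) = 1.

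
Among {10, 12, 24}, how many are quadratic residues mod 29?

1

(10/29) = -1 → non-residue.
(12/29) = -1 → non-residue.
(24/29) = +1 → QR.
Total quadratic residues among the 3: 1.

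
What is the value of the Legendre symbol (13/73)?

-1

Reciprocity: 13 ≡ 1 and 73 ≡ 1 (mod 4), so (13/73) = +(73/13).
Reduce top mod 13: now compute (8/13).
Pull out 2^3: since 13 ≡ 5 (mod 8), (2/13) = -1, so (2/13)^3 = -1.
Reached (1/13) = 1. Collecting the sign flips along the way, the symbol is -1.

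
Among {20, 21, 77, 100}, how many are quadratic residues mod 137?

2

(20/137) = -1 → non-residue.
(21/137) = -1 → non-residue.
(77/137) = +1 → QR.
(100/137) = +1 → QR.
Total quadratic residues among the 4: 2.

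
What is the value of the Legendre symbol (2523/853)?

1

Euler's criterion: (2523/853) ≡ 817^426 (mod 853).
817^2 ≡ 443 (mod 853)
817^4 ≡ 59 (mod 853)
817^8 ≡ 69 (mod 853)
817^16 ≡ 496 (mod 853)
817^32 ≡ 352 (mod 853)
817^64 ≡ 219 (mod 853)
817^128 ≡ 193 (mod 853)
817^256 ≡ 570 (mod 853)
817^426 = 817^(256+128+32+8+2) ≡ 1 (mod 853).
Result is 1, so (2523/853) = 1.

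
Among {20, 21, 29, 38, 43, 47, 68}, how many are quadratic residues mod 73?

(20/73) = -1 → non-residue.
(21/73) = -1 → non-residue.
(29/73) = -1 → non-residue.
(38/73) = +1 → QR.
(43/73) = -1 → non-residue.
(47/73) = -1 → non-residue.
(68/73) = -1 → non-residue.
Total quadratic residues among the 7: 1.

1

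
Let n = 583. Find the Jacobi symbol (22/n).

0

Pull out 2: since 583 ≡ 7 (mod 8), (2/583) = +1.
Reciprocity: 11 ≡ 3 and 583 ≡ 3 (mod 4), so (11/583) = −(583/11).
Reduce top mod 11: now compute (0/11).
Top reduces to 0: gcd > 1, so the symbol is 0.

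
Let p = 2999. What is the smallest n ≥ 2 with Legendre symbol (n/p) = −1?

(2/2999) = +1, so 2 is a residue.
(3/2999) = +1, so 3 is a residue.
(4/2999) = +1, so 4 is a residue.
(5/2999) = +1, so 5 is a residue.
(6/2999) = +1, so 6 is a residue.
(7/2999) = +1, so 7 is a residue.
(8/2999) = +1, so 8 is a residue.
(9/2999) = +1, so 9 is a residue.
(10/2999) = +1, so 10 is a residue.
(11/2999) = +1, so 11 is a residue.
(12/2999) = +1, so 12 is a residue.
(13/2999) = +1, so 13 is a residue.
(14/2999) = +1, so 14 is a residue.
(15/2999) = +1, so 15 is a residue.
(16/2999) = +1, so 16 is a residue.
(17/2999) = −1, so 17 is the smallest positive non-residue mod 2999.

17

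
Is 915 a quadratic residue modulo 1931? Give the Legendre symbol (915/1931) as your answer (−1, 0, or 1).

-1

Reciprocity: 915 ≡ 3 and 1931 ≡ 3 (mod 4), so (915/1931) = −(1931/915).
Reduce top mod 915: now compute (101/915).
Reciprocity: 101 ≡ 1 and 915 ≡ 3 (mod 4), so (101/915) = +(915/101).
Reduce top mod 101: now compute (6/101).
Pull out 2: since 101 ≡ 5 (mod 8), (2/101) = -1.
Reciprocity: 3 ≡ 3 and 101 ≡ 1 (mod 4), so (3/101) = +(101/3).
Reduce top mod 3: now compute (2/3).
Pull out 2: since 3 ≡ 3 (mod 8), (2/3) = -1.
Reached (1/3) = 1. Collecting the sign flips along the way, the symbol is -1.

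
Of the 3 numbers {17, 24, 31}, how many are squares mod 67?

2

(17/67) = +1 → QR.
(24/67) = +1 → QR.
(31/67) = -1 → non-residue.
Total quadratic residues among the 3: 2.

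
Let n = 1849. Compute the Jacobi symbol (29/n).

1

Reciprocity: 29 ≡ 1 and 1849 ≡ 1 (mod 4), so (29/1849) = +(1849/29).
Reduce top mod 29: now compute (22/29).
Pull out 2: since 29 ≡ 5 (mod 8), (2/29) = -1.
Reciprocity: 11 ≡ 3 and 29 ≡ 1 (mod 4), so (11/29) = +(29/11).
Reduce top mod 11: now compute (7/11).
Reciprocity: 7 ≡ 3 and 11 ≡ 3 (mod 4), so (7/11) = −(11/7).
Reduce top mod 7: now compute (4/7).
Pull out 2^2: since 7 ≡ 7 (mod 8), (2/7) = +1, so (2/7)^2 = +1.
Reached (1/7) = 1. Collecting the sign flips along the way, the symbol is +1.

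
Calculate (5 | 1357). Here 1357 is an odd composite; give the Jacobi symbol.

Reciprocity: 5 ≡ 1 and 1357 ≡ 1 (mod 4), so (5/1357) = +(1357/5).
Reduce top mod 5: now compute (2/5).
Pull out 2: since 5 ≡ 5 (mod 8), (2/5) = -1.
Reached (1/5) = 1. Collecting the sign flips along the way, the symbol is -1.

-1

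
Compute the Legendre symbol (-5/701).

1

Euler's criterion: (-5/701) ≡ 696^350 (mod 701).
696^2 ≡ 25 (mod 701)
696^4 ≡ 625 (mod 701)
696^8 ≡ 168 (mod 701)
696^16 ≡ 184 (mod 701)
696^32 ≡ 208 (mod 701)
696^64 ≡ 503 (mod 701)
696^128 ≡ 649 (mod 701)
696^256 ≡ 601 (mod 701)
696^350 = 696^(256+64+16+8+4+2) ≡ 1 (mod 701).
Result is 1, so (-5/701) = 1.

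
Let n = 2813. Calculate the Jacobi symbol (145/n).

0

Reciprocity: 145 ≡ 1 and 2813 ≡ 1 (mod 4), so (145/2813) = +(2813/145).
Reduce top mod 145: now compute (58/145).
Pull out 2: since 145 ≡ 1 (mod 8), (2/145) = +1.
Reciprocity: 29 ≡ 1 and 145 ≡ 1 (mod 4), so (29/145) = +(145/29).
Reduce top mod 29: now compute (0/29).
Top reduces to 0: gcd > 1, so the symbol is 0.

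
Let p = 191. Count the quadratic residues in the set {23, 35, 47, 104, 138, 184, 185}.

4

(23/191) = +1 → QR.
(35/191) = -1 → non-residue.
(47/191) = -1 → non-residue.
(104/191) = +1 → QR.
(138/191) = +1 → QR.
(184/191) = +1 → QR.
(185/191) = -1 → non-residue.
Total quadratic residues among the 7: 4.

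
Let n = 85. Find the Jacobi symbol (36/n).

1

Pull out 2^2: since 85 ≡ 5 (mod 8), (2/85) = -1, so (2/85)^2 = +1.
Reciprocity: 9 ≡ 1 and 85 ≡ 1 (mod 4), so (9/85) = +(85/9).
Reduce top mod 9: now compute (4/9).
Pull out 2^2: since 9 ≡ 1 (mod 8), (2/9) = +1, so (2/9)^2 = +1.
Reached (1/9) = 1. Collecting the sign flips along the way, the symbol is +1.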